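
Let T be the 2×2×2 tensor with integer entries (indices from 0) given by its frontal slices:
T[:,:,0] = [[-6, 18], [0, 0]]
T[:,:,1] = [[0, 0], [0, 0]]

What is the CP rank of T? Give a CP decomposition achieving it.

Lower bound: T ≠ 0 (e.g. T[0,0,0] = -6), so rank(T) ≥ 1.
Upper bound: the mode-1 fibre T[:,0,0] = [-6, 0] gives a = [1, 0] (primitive direction); the mode-2 fibre T[0,:,0] = [-6, 18] gives b = [1, -3]; then c[k] = T[0,0,k] / (a[0]·b[0]) = [-6, 0] / 1 = [-6, 0].
Expanding [1, 0] ⊗ [1, -3] ⊗ [-6, 0] reproduces all 8 entries of T, so T = [1, 0] ⊗ [1, -3] ⊗ [-6, 0] and rank(T) ≤ 1.
These bounds meet, so rank(T) = 1.

rank(T) = 1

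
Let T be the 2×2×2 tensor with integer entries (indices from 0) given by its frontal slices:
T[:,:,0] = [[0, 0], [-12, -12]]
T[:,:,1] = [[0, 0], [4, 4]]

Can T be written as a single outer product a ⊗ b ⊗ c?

If T = a ⊗ b ⊗ c then every fibre of T is a multiple of the corresponding factor, so read the factors off the fibres through the nonzero entry T[1,0,0] = -12.
The mode-1 fibre T[:,0,0] = [0, -12] gives a = (0, 1) (primitive direction); the mode-2 fibre T[1,:,0] = [-12, -12] gives b = (1, 1); then c[k] = T[1,0,k] / (a[1]·b[0]) = [-12, 4] / 1 = (-12, 4).
Expanding (0, 1) ⊗ (1, 1) ⊗ (-12, 4) reproduces all 8 entries of T, so T = (0, 1) ⊗ (1, 1) ⊗ (-12, 4) and rank(T) ≤ 1.
Equivalently every frontal slice T[:,:,k] is c[k] times the rank-1 matrix (0, 1) ⊗ (1, 1). So T has rank 1 (it is nonzero).

Yes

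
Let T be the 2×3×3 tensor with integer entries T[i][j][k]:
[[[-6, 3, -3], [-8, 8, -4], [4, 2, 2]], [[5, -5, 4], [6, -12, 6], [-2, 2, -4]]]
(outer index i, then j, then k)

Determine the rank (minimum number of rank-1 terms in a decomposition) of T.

3

Lower bound: in the mode-2 unfolding of T (rows indexed by j, columns by (i,k)) the 3×3 minor on rows j ∈ {0, 1, 2}, columns (i,k) ∈ {(0,0), (0,1), (1,0)} is det [[-6, 3, 5], [-8, 8, 6], [4, 2, -2]] = -48 ≠ 0, so that unfolding has rank ≥ 3 and hence rank(T) ≥ 3 (CP rank is at least every unfolding rank, though it can be larger).
Upper bound: T is a sum of 3 rank-1 terms, T = (0, 1) (x) (1, 2, -2) (x) (-1, -2, 1) + (1, -1) (x) (1, 0, -2) (x) (-2, -1, -1) + (1, -1) (x) (1, 2, 0) (x) (-4, 4, -2) (written with every a and b primitive with positive leading entry and the scale carried by c; CP decompositions are not unique, and this one is verified by expanding entrywise), so rank(T) ≤ 3.
These bounds meet, so rank(T) = 3.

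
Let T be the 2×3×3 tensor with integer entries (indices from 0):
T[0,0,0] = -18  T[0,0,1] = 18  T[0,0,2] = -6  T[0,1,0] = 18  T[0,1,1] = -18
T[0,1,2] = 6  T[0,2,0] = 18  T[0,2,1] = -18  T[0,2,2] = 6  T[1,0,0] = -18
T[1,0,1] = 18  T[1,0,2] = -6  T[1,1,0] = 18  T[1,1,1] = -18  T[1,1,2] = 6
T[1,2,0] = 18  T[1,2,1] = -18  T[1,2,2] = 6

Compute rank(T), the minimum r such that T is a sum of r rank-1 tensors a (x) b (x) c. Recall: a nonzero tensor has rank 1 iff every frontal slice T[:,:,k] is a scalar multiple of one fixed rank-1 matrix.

Lower bound: T ≠ 0 (e.g. T[0,0,0] = -18), so rank(T) ≥ 1.
Upper bound: if T = a (x) b (x) c then every fibre of T is a multiple of the corresponding factor, so read the factors off the fibres through the nonzero entry T[0,0,0] = -18.
The mode-1 fibre T[:,0,0] = [-18, -18] gives a = [1, 1] (primitive direction); the mode-2 fibre T[0,:,0] = [-18, 18, 18] gives b = [1, -1, -1]; then c[k] = T[0,0,k] / (a[0]·b[0]) = [-18, 18, -6] / 1 = [-18, 18, -6].
Expanding [1, 1] (x) [1, -1, -1] (x) [-18, 18, -6] reproduces all 18 entries of T, so T = [1, 1] (x) [1, -1, -1] (x) [-18, 18, -6] and rank(T) ≤ 1.
These bounds meet, so rank(T) = 1.

1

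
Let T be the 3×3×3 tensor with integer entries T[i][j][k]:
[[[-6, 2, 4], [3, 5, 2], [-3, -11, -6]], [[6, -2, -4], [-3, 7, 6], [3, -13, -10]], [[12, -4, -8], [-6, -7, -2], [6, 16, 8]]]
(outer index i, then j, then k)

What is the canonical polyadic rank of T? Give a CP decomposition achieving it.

rank(T) = 2

Lower bound: in the mode-1 unfolding of T (rows indexed by i, columns by (j,k)) the 2×2 minor on rows i ∈ {0, 1}, columns (j,k) ∈ {(0,0), (1,1)} is det [[-6, 5], [6, 7]] = -72 ≠ 0, so that unfolding has rank ≥ 2 and hence rank(T) ≥ 2 (CP rank is at least every unfolding rank, though it can be larger).
Upper bound: with S_k = T[:,:,k], the two rank-1 terms a₁b₁ᵀ, a₂b₂ᵀ are the rank-1 members of the pencil x·S₀ + y·S₁.
The 2×2 minor of x·S₀ + y·S₁ on rows {0,1}, columns {0,1} is −72·xy + 24·y² = (-24)·(3·x − y)(y), vanishing at (x:y) = (1:3) and (1:0).
M₁ = S₀ + 3·S₁ = [[0, 18, -36], [0, 18, -36], [0, -27, 54]] = 9·(2, 2, -3)(0, 1, -2)ᵀ and M₂ = S₀ = [[-6, 3, -3], [6, -3, 3], [12, -6, 6]] = (-3)·(1, -1, -2)(2, -1, 1)ᵀ, so take a₁ = (2, 2, -3), b₁ = (0, 1, -2), a₂ = (1, -1, -2), b₂ = (2, -1, 1).
Each slice is an integer combination of E₁ = a₁b₁ᵀ and E₂ = a₂b₂ᵀ: S₀ = −3·E₂, S₁ = 3·E₁ + E₂, S₂ = 2·E₁ + 2·E₂; reading off coefficients, c₁ = (0, 3, 2) and c₂ = (-3, 1, 2).
Hence T = (2, 2, -3) ∘ (0, 1, -2) ∘ (0, 3, 2) + (1, -1, -2) ∘ (2, -1, 1) ∘ (-3, 1, 2), so rank(T) ≤ 2.
These bounds meet, so rank(T) = 2.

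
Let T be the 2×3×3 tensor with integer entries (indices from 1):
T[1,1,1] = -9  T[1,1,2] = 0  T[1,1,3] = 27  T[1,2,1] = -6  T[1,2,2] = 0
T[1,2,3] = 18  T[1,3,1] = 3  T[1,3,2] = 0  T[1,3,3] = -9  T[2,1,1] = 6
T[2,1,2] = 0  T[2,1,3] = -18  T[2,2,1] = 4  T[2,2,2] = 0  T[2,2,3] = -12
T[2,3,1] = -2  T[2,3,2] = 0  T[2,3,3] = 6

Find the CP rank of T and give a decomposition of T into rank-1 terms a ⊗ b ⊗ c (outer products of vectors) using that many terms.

Lower bound: T ≠ 0 (e.g. T[1,1,1] = -9), so rank(T) ≥ 1.
Upper bound: the mode-1 fibre T[:,1,1] = [-9, 6] gives a = [3, -2] (primitive direction); the mode-2 fibre T[1,:,1] = [-9, -6, 3] gives b = [3, 2, -1]; then c[k] = T[1,1,k] / (a[1]·b[1]) = [-9, 0, 27] / 9 = [-1, 0, 3].
Expanding [3, -2] ⊗ [3, 2, -1] ⊗ [-1, 0, 3] reproduces all 18 entries of T, so T = [3, -2] ⊗ [3, 2, -1] ⊗ [-1, 0, 3] and rank(T) ≤ 1.
These bounds meet, so rank(T) = 1.

rank(T) = 1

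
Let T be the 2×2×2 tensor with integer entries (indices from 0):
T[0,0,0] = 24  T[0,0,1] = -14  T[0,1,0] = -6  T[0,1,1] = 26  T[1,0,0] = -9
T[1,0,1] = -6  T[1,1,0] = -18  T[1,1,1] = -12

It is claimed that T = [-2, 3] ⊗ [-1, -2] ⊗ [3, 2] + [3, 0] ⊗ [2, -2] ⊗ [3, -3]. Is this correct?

Yes

Reconstruct entrywise from the claimed factors. For example, T[1,1,1] = -12 and Σₗ aₗ[1]bₗ[1]cₗ[1] = (3)·(-2)·(2) + (0)·(-2)·(-3) = -12; checking all 8 entries, every one matches. The claim holds.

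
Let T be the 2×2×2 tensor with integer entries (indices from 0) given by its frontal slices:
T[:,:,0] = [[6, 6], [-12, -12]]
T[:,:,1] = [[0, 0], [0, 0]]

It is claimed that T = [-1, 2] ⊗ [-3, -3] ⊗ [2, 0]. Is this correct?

Yes

Reconstruct entrywise from the claimed factors. For example, T[0,1,0] = 6 and Σₗ aₗ[0]bₗ[1]cₗ[0] = (-1)·(-3)·(2) = 6; checking all 8 entries, every one matches. The claim holds.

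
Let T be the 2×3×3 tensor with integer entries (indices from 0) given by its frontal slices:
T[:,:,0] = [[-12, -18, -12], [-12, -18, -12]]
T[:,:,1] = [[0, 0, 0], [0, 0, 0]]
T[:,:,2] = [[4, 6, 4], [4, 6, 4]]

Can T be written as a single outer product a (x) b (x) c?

If T = a (x) b (x) c then every fibre of T is a multiple of the corresponding factor, so read the factors off the fibres through the nonzero entry T[0,0,0] = -12.
The mode-1 fibre T[:,0,0] = [-12, -12] gives a = (1, 1) (primitive direction); the mode-2 fibre T[0,:,0] = [-12, -18, -12] gives b = (2, 3, 2); then c[k] = T[0,0,k] / (a[0]·b[0]) = [-12, 0, 4] / 2 = (-6, 0, 2).
Expanding (1, 1) (x) (2, 3, 2) (x) (-6, 0, 2) reproduces all 18 entries of T, so T = (1, 1) (x) (2, 3, 2) (x) (-6, 0, 2) and rank(T) ≤ 1.
Equivalently every frontal slice T[:,:,k] is c[k] times the rank-1 matrix (1, 1) (x) (2, 3, 2). So T has rank 1 (it is nonzero).

Yes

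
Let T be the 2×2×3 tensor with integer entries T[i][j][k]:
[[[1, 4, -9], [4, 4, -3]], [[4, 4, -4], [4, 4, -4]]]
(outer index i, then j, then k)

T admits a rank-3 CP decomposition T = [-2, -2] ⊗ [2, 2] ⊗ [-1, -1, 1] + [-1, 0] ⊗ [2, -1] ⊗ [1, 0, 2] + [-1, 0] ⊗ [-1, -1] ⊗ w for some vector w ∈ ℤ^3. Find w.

Subtract the known terms from T to get the rank-1 residual R = [-1, 0] ⊗ [-1, -1] ⊗ w, so R[i,j,k] = a[i]·b[j]·w[k]. Pick indices with nonzero a[0]·b[0] = (-1)·(-1) = 1. Only the fibre through (0,0,·) is needed: R[0,0,:] = T[0,0,:] − Σₗ aₗ[0]bₗ[0]cₗ = [1, 4, -9] − (-2)·(2)·[-1, -1, 1] − (-1)·(2)·[1, 0, 2] = [-1, 0, -1]. Then w[k] = R[0,0,k] / 1 for each k, giving w = [-1, 0, -1] / 1 = [-1, 0, -1].

w = [-1, 0, -1]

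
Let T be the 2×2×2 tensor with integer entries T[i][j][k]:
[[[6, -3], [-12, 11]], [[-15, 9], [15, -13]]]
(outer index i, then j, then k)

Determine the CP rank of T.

2

Lower bound: the mode-2 unfolding of T (rows indexed by j, columns by (i,k) = (0,0), (0,1), (1,0), (1,1)) is [[6, -3, -15, 9], [-12, 11, 15, -13]].
There the 2×2 minor on rows j ∈ {0, 1}, columns (i,k) ∈ {(0,0), (0,1)} is det [[6, -3], [-12, 11]] = 30 ≠ 0, so this unfolding has rank ≥ 2; CP rank is at least every unfolding rank, so rank(T) ≥ 2. (Unfolding ranks only ever bound the CP rank from below — rank(T) can be strictly larger than all of them — so the matching upper bound has to come from an explicit 2-term decomposition.)
Upper bound — finding two terms. Write S_k = T[:,:,k] for the frontal slices: S₀ = [[6, -12], [-15, 15]], S₁ = [[-3, 11], [9, -13]].
If T = a₁ (x) b₁ (x) c₁ + a₂ (x) b₂ (x) c₂ then each S_k = c₁[k]·a₁b₁ᵀ + c₂[k]·a₂b₂ᵀ. S₀ and S₁ are linearly independent, so a₁b₁ᵀ and a₂b₂ᵀ must span the same plane of matrices: they are the rank-1 matrices of the form x·S₀ + y·S₁.
det(x·S₀ + y·S₁) is −90·x² + 150·xy − 60·y² = (-30)·(3·x − 2·y)(x − y), vanishing at (x:y) = (2:3) and (1:1).
M₁ = 2·S₀ + 3·S₁ = [[3, 9], [-3, -9]] = 3·(1, -1)(1, 3)ᵀ and M₂ = S₀ + S₁ = [[3, -1], [-6, 2]] = (1, -2)(3, -1)ᵀ, so take a₁ = (1, -1), b₁ = (1, 3), a₂ = (1, -2), b₂ = (3, -1).
Each slice is an integer combination of E₁ = a₁b₁ᵀ and E₂ = a₂b₂ᵀ: S₀ = −3·E₁ + 3·E₂, S₁ = 3·E₁ − 2·E₂; reading off coefficients, c₁ = (-3, 3) and c₂ = (3, -2).
Hence T = (1, -1) (x) (1, 3) (x) (-3, 3) + (1, -2) (x) (3, -1) (x) (3, -2), so rank(T) ≤ 2.
These bounds meet, so rank(T) = 2.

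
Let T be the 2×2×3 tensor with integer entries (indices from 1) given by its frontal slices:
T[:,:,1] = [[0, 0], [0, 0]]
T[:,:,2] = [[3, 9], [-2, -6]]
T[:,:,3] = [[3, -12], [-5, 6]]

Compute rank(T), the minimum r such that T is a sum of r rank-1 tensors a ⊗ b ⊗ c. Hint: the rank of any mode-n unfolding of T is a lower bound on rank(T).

Lower bound: the mode-3 unfolding of T (rows indexed by k, columns by (i,j) = (1,1), (1,2), (2,1), (2,2)) is [[0, 0, 0, 0], [3, 9, -2, -6], [3, -12, -5, 6]].
There the 2×2 minor on rows k ∈ {2, 3}, columns (i,j) ∈ {(1,1), (1,2)} is det [[3, 9], [3, -12]] = -63 ≠ 0, so this unfolding has rank ≥ 2; CP rank is at least every unfolding rank, so rank(T) ≥ 2. (This is only a lower bound: in general the CP rank may exceed every unfolding rank, so we still need to exhibit 2 rank-1 terms summing to T.)
Upper bound — finding two terms. Write S_k = T[:,:,k] for the frontal slices: S₁ = [[0, 0], [0, 0]], S₂ = [[3, 9], [-2, -6]], S₃ = [[3, -12], [-5, 6]].
If T = a₁ ⊗ b₁ ⊗ c₁ + a₂ ⊗ b₂ ⊗ c₂ then each S_k = c₁[k]·a₁b₁ᵀ + c₂[k]·a₂b₂ᵀ. S₂ and S₃ are linearly independent, so a₁b₁ᵀ and a₂b₂ᵀ must span the same plane of matrices: they are the rank-1 matrices of the form x·S₂ + y·S₃.
det(x·S₂ + y·S₃) is 21·xy − 42·y² = 21·(x − 2·y)(y), vanishing at (x:y) = (2:1) and (1:0).
M₁ = 2·S₂ + S₃ = [[9, 6], [-9, -6]] = 3·[1, -1][3, 2]ᵀ and M₂ = S₂ = [[3, 9], [-2, -6]] = [3, -2][1, 3]ᵀ, so take a₁ = [1, -1], b₁ = [3, 2], a₂ = [3, -2], b₂ = [1, 3].
Each slice is an integer combination of E₁ = a₁b₁ᵀ and E₂ = a₂b₂ᵀ: S₁ = 0, S₂ = E₂, S₃ = 3·E₁ − 2·E₂; reading off coefficients, c₁ = [0, 0, 3] and c₂ = [0, 1, -2].
Hence T = [1, -1] ⊗ [3, 2] ⊗ [0, 0, 3] + [3, -2] ⊗ [1, 3] ⊗ [0, 1, -2], so rank(T) ≤ 2.
These bounds meet, so rank(T) = 2.

2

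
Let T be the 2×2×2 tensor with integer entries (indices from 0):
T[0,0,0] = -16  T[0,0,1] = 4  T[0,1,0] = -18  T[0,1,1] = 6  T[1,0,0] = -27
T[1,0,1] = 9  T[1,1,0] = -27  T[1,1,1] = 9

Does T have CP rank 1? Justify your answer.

The mode-2 unfolding of T (rows indexed by j, columns by (i,k) = (0,0), (0,1), (1,0), (1,1)) is [[-16, 4, -27, 9], [-18, 6, -27, 9]].
There the 2×2 minor on rows j ∈ {0, 1}, columns (i,k) ∈ {(0,0), (0,1)} is det [[-16, 4], [-18, 6]] = -24 ≠ 0, so this unfolding has rank ≥ 2; CP rank is at least every unfolding rank, so rank(T) ≥ 2.
In particular rank(T) ≥ 2 > 1, so T is not rank-1.

No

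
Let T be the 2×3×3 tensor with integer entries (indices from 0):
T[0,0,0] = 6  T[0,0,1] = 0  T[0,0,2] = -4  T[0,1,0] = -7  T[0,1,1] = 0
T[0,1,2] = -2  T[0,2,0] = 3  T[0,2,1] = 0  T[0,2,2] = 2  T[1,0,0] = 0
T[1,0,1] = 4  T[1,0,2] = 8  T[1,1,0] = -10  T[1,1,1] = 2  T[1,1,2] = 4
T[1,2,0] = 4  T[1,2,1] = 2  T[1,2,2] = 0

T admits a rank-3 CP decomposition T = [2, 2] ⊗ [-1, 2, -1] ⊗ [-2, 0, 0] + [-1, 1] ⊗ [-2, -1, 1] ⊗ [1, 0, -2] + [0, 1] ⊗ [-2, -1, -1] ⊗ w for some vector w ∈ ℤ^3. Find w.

Subtract the known terms from T to get the rank-1 residual R = [0, 1] ⊗ [-2, -1, -1] ⊗ w, so R[i,j,k] = a[i]·b[j]·w[k]. Pick indices with nonzero a[1]·b[0] = (1)·(-2) = -2. Only the fibre through (1,0,·) is needed: R[1,0,:] = T[1,0,:] − Σₗ aₗ[1]bₗ[0]cₗ = [0, 4, 8] − (2)·(-1)·[-2, 0, 0] − (1)·(-2)·[1, 0, -2] = [-2, 4, 4]. Then w[k] = R[1,0,k] / -2 for each k, giving w = [-2, 4, 4] / -2 = [1, -2, -2].

w = [1, -2, -2]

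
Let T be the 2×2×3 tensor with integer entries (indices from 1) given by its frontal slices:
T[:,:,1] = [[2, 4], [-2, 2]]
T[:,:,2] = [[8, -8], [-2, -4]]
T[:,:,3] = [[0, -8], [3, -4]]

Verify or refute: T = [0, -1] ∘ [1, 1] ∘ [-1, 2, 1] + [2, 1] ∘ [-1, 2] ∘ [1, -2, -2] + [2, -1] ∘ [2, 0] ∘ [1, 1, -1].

Reconstruct entry (2,2,1) from the claimed factors: Σₗ aₗ[2]bₗ[2]cₗ[1] = (-1)·(1)·(-1) + (1)·(2)·(1) + (-1)·(0)·(1) = 3, but T[2,2,1] = 2. The claim is false.

No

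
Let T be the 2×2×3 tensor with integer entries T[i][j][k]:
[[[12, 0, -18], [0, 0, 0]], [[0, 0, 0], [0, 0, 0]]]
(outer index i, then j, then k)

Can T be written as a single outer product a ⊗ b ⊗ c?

Yes

The mode-1 fibre T[:,0,0] = [12, 0] gives a = [1, 0] (primitive direction); the mode-2 fibre T[0,:,0] = [12, 0] gives b = [1, 0]; then c[k] = T[0,0,k] / (a[0]·b[0]) = [12, 0, -18] / 1 = [12, 0, -18].
Expanding [1, 0] ⊗ [1, 0] ⊗ [12, 0, -18] reproduces all 12 entries of T, so T = [1, 0] ⊗ [1, 0] ⊗ [12, 0, -18] and rank(T) ≤ 1.
Equivalently every frontal slice T[:,:,k] is c[k] times the rank-1 matrix [1, 0] ⊗ [1, 0]. So T has rank 1 (it is nonzero).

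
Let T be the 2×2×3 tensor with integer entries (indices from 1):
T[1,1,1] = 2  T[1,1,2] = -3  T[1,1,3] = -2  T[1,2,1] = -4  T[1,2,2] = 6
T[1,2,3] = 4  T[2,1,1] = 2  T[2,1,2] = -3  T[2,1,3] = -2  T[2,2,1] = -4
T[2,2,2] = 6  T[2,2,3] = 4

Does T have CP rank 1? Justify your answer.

Yes

If T = a ⊗ b ⊗ c then every fibre of T is a multiple of the corresponding factor, so read the factors off the fibres through the nonzero entry T[1,1,1] = 2.
The mode-1 fibre T[:,1,1] = [2, 2] gives a = (1, 1) (primitive direction); the mode-2 fibre T[1,:,1] = [2, -4] gives b = (1, -2); then c[k] = T[1,1,k] / (a[1]·b[1]) = [2, -3, -2] / 1 = (2, -3, -2).
Expanding (1, 1) ⊗ (1, -2) ⊗ (2, -3, -2) reproduces all 12 entries of T, so T = (1, 1) ⊗ (1, -2) ⊗ (2, -3, -2) and rank(T) ≤ 1.
Equivalently every frontal slice T[:,:,k] is c[k] times the rank-1 matrix (1, 1) ⊗ (1, -2). So T has rank 1 (it is nonzero).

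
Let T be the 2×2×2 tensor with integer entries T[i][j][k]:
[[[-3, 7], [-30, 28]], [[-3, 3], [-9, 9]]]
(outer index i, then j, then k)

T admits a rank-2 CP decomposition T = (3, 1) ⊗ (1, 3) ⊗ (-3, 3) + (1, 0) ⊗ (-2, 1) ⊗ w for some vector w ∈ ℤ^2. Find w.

w = (-3, 1)

Subtract the known terms from T to get the rank-1 residual R = (1, 0) ⊗ (-2, 1) ⊗ w, so R[i,j,k] = a[i]·b[j]·w[k]. Pick indices with nonzero a[0]·b[0] = (1)·(-2) = -2. Only the fibre through (0,0,·) is needed: R[0,0,:] = T[0,0,:] − Σₗ aₗ[0]bₗ[0]cₗ = [-3, 7] − (3)·(1)·(-3, 3) = [6, -2]. Then w[k] = R[0,0,k] / -2 for each k, giving w = [6, -2] / -2 = (-3, 1).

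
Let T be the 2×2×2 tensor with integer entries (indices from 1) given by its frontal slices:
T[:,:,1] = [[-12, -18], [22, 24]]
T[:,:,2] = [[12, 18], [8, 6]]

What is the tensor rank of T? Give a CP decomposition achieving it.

rank(T) = 2

Lower bound: the mode-3 unfolding of T (rows indexed by k, columns by (i,j) = (1,1), (1,2), (2,1), (2,2)) is [[-12, -18, 22, 24], [12, 18, 8, 6]].
There the 2×2 minor on rows k ∈ {1, 2}, columns (i,j) ∈ {(1,1), (2,1)} is det [[-12, 22], [12, 8]] = -360 ≠ 0, so this unfolding has rank ≥ 2; CP rank is at least every unfolding rank, so rank(T) ≥ 2. (This is only a lower bound: in general the CP rank may exceed every unfolding rank, so we still need to exhibit 2 rank-1 terms summing to T.)
Upper bound — finding two terms. Write S_k = T[:,:,k] for the frontal slices: S₁ = [[-12, -18], [22, 24]], S₂ = [[12, 18], [8, 6]].
If T = a₁ ⊗ b₁ ⊗ c₁ + a₂ ⊗ b₂ ⊗ c₂ then each S_k = c₁[k]·a₁b₁ᵀ + c₂[k]·a₂b₂ᵀ. S₁ and S₂ are linearly independent, so a₁b₁ᵀ and a₂b₂ᵀ must span the same plane of matrices: they are the rank-1 matrices of the form x·S₁ + y·S₂.
det(x·S₁ + y·S₂) is 108·x² − 36·xy − 72·y² = 36·(3·x + 2·y)(x − y), vanishing at (x:y) = (2:-3) and (1:1).
M₁ = 2·S₁ − 3·S₂ = [[-60, -90], [20, 30]] = (-10)·[3, -1][2, 3]ᵀ and M₂ = S₁ + S₂ = [[0, 0], [30, 30]] = 30·[0, 1][1, 1]ᵀ, so take a₁ = [3, -1], b₁ = [2, 3], a₂ = [0, 1], b₂ = [1, 1].
Each slice is an integer combination of E₁ = a₁b₁ᵀ and E₂ = a₂b₂ᵀ: S₁ = −2·E₁ + 18·E₂, S₂ = 2·E₁ + 12·E₂; reading off coefficients, c₁ = [-2, 2] and c₂ = [18, 12].
Hence T = [3, -1] ⊗ [2, 3] ⊗ [-2, 2] + [0, 1] ⊗ [1, 1] ⊗ [18, 12], so rank(T) ≤ 2.
These bounds meet, so rank(T) = 2.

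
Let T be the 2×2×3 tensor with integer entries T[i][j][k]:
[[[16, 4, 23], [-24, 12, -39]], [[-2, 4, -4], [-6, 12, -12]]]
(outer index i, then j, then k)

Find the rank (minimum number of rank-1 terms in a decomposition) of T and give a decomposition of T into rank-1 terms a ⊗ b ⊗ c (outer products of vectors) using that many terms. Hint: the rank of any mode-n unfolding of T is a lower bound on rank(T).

Lower bound: the mode-1 unfolding of T (rows indexed by i, columns by (j,k) = (0,0), (0,1), (0,2), (1,0), (1,1), (1,2)) is [[16, 4, 23, -24, 12, -39], [-2, 4, -4, -6, 12, -12]].
There the 2×2 minor on rows i ∈ {0, 1}, columns (j,k) ∈ {(0,0), (0,1)} is det [[16, 4], [-2, 4]] = 72 ≠ 0, so this unfolding has rank ≥ 2; CP rank is at least every unfolding rank, so rank(T) ≥ 2. (Unfolding ranks only ever bound the CP rank from below — rank(T) can be strictly larger than all of them — so the matching upper bound has to come from an explicit 2-term decomposition.)
Upper bound — finding two terms. Write S_k = T[:,:,k] for the frontal slices: S₀ = [[16, -24], [-2, -6]], S₁ = [[4, 12], [4, 12]], S₂ = [[23, -39], [-4, -12]].
If T = a₁ ⊗ b₁ ⊗ c₁ + a₂ ⊗ b₂ ⊗ c₂ then each S_k = c₁[k]·a₁b₁ᵀ + c₂[k]·a₂b₂ᵀ. S₀ and S₁ are linearly independent, so a₁b₁ᵀ and a₂b₂ᵀ must span the same plane of matrices: they are the rank-1 matrices of the form x·S₀ + y·S₁.
det(x·S₀ + y·S₁) is −144·x² + 288·xy = (-144)·(x − 2·y)(x), vanishing at (x:y) = (2:1) and (0:1).
M₁ = 2·S₀ + S₁ = [[36, -36], [0, 0]] = 36·[1, 0][1, -1]ᵀ and M₂ = S₁ = [[4, 12], [4, 12]] = 4·[1, 1][1, 3]ᵀ, so take a₁ = [1, 0], b₁ = [1, -1], a₂ = [1, 1], b₂ = [1, 3].
Each slice is an integer combination of E₁ = a₁b₁ᵀ and E₂ = a₂b₂ᵀ: S₀ = 18·E₁ − 2·E₂, S₁ = 4·E₂, S₂ = 27·E₁ − 4·E₂; reading off coefficients, c₁ = [18, 0, 27] and c₂ = [-2, 4, -4].
Hence T = [1, 0] ⊗ [1, -1] ⊗ [18, 0, 27] + [1, 1] ⊗ [1, 3] ⊗ [-2, 4, -4], so rank(T) ≤ 2.
These bounds meet, so rank(T) = 2.
Check entry T[1,1,1] = 12: (0)·(-1)·(0) + (1)·(3)·(4) = 12.

rank(T) = 2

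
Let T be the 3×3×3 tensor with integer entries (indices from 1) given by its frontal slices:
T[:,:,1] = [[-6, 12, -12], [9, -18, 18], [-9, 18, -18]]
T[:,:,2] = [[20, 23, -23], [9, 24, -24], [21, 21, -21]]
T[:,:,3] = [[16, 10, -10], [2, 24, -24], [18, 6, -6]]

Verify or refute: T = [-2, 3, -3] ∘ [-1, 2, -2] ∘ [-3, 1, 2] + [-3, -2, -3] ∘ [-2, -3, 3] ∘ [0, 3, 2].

Reconstruct entrywise from the claimed factors. For example, T[3,2,3] = 6 and Σₗ aₗ[3]bₗ[2]cₗ[3] = (-3)·(2)·(2) + (-3)·(-3)·(2) = 6; checking all 27 entries, every one matches. The claim holds.

Yes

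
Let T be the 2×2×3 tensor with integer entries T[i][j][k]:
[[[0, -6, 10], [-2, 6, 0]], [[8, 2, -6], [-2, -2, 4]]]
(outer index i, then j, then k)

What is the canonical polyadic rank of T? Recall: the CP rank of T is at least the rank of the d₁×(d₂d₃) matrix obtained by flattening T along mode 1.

3

Lower bound: the mode-3 unfolding of T (rows indexed by k, columns by (i,j) = (0,0), (0,1), (1,0), (1,1)) is [[0, -2, 8, -2], [-6, 6, 2, -2], [10, 0, -6, 4]].
There the 3×3 minor on rows k ∈ {0, 1, 2}, columns (i,j) ∈ {(0,0), (0,1), (1,0)} is det [[0, -2, 8], [-6, 6, 2], [10, 0, -6]] = -448 ≠ 0, so this unfolding has rank ≥ 3; CP rank is at least every unfolding rank, so rank(T) ≥ 3. (Flattening ranks never certify an upper bound on CP rank; for that we must actually write T with 3 rank-1 terms.)
Upper bound: T is a sum of 3 rank-1 terms, T = [1, -1] ⊗ [2, -1] ⊗ [-2, -2, 4] + [1, 0] ⊗ [0, 1] ⊗ [-4, 4, 4] + [1, 1] ⊗ [1, 0] ⊗ [4, -2, 2] (written with every a and b primitive with positive leading entry and the scale carried by c; CP decompositions are not unique, and this one is verified by expanding entrywise), so rank(T) ≤ 3.
These bounds meet, so rank(T) = 3.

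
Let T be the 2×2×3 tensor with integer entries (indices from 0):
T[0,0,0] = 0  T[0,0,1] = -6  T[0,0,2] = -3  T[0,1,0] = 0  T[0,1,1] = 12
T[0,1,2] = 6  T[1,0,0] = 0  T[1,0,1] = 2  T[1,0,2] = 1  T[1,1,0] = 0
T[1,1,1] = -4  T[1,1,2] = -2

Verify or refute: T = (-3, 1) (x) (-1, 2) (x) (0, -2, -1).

Yes

Reconstruct entrywise from the claimed factors. For example, T[1,0,0] = 0 and Σₗ aₗ[1]bₗ[0]cₗ[0] = (1)·(-1)·(0) = 0; checking all 12 entries, every one matches. The claim holds.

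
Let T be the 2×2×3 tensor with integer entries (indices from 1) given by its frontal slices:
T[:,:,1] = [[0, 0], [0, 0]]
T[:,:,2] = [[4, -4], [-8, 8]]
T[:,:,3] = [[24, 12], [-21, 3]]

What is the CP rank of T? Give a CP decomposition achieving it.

rank(T) = 2

Lower bound: the mode-3 unfolding of T (rows indexed by k, columns by (i,j) = (1,1), (1,2), (2,1), (2,2)) is [[0, 0, 0, 0], [4, -4, -8, 8], [24, 12, -21, 3]].
There the 2×2 minor on rows k ∈ {2, 3}, columns (i,j) ∈ {(1,1), (1,2)} is det [[4, -4], [24, 12]] = 144 ≠ 0, so this unfolding has rank ≥ 2; CP rank is at least every unfolding rank, so rank(T) ≥ 2. (Unfolding ranks only ever bound the CP rank from below — rank(T) can be strictly larger than all of them — so the matching upper bound has to come from an explicit 2-term decomposition.)
Upper bound — finding two terms. Write S_k = T[:,:,k] for the frontal slices: S₁ = [[0, 0], [0, 0]], S₂ = [[4, -4], [-8, 8]], S₃ = [[24, 12], [-21, 3]].
If T = a₁ ⊗ b₁ ⊗ c₁ + a₂ ⊗ b₂ ⊗ c₂ then each S_k = c₁[k]·a₁b₁ᵀ + c₂[k]·a₂b₂ᵀ. S₂ and S₃ are linearly independent, so a₁b₁ᵀ and a₂b₂ᵀ must span the same plane of matrices: they are the rank-1 matrices of the form x·S₂ + y·S₃.
det(x·S₂ + y·S₃) is 216·xy + 324·y² = 108·(2·x + 3·y)(y), vanishing at (x:y) = (3:-2) and (1:0).
M₁ = 3·S₂ − 2·S₃ = [[-36, -36], [18, 18]] = (-18)·[2, -1][1, 1]ᵀ and M₂ = S₂ = [[4, -4], [-8, 8]] = 4·[1, -2][1, -1]ᵀ, so take a₁ = [2, -1], b₁ = [1, 1], a₂ = [1, -2], b₂ = [1, -1].
Each slice is an integer combination of E₁ = a₁b₁ᵀ and E₂ = a₂b₂ᵀ: S₁ = 0, S₂ = 4·E₂, S₃ = 9·E₁ + 6·E₂; reading off coefficients, c₁ = [0, 0, 9] and c₂ = [0, 4, 6].
Hence T = [2, -1] ⊗ [1, 1] ⊗ [0, 0, 9] + [1, -2] ⊗ [1, -1] ⊗ [0, 4, 6], so rank(T) ≤ 2.
These bounds meet, so rank(T) = 2.
Check entry T[1,2,3] = 12: (2)·(1)·(9) + (1)·(-1)·(6) = 12.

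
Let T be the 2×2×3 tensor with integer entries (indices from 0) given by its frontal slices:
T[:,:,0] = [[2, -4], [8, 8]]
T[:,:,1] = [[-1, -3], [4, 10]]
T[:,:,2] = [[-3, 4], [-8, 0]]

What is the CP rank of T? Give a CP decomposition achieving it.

Lower bound: the mode-3 unfolding of T (rows indexed by k, columns by (i,j) = (0,0), (0,1), (1,0), (1,1)) is [[2, -4, 8, 8], [-1, -3, 4, 10], [-3, 4, -8, 0]].
There the 3×3 minor on rows k ∈ {0, 1, 2}, columns (i,j) ∈ {(0,0), (0,1), (1,0)} is det [[2, -4, 8], [-1, -3, 4], [-3, 4, -8]] = -8 ≠ 0, so this unfolding has rank ≥ 3; CP rank is at least every unfolding rank, so rank(T) ≥ 3. (This is only a lower bound: in general the CP rank may exceed every unfolding rank, so we still need to exhibit 3 rank-1 terms summing to T.)
Upper bound: T is a sum of 3 rank-1 terms, T = [1, -2] ⊗ [1, 2] ⊗ [-2, -2, 1] + [1, 1] ⊗ [1, 0] ⊗ [4, 2, -2] + [1, 2] ⊗ [1, -1] ⊗ [0, -1, -2] (one valid choice — decompositions are not unique — normalised so each a, b is primitive with positive first nonzero entry; check it by expanding all entries), so rank(T) ≤ 3.
These bounds meet, so rank(T) = 3.
Check entry T[0,0,0] = 2: (1)·(1)·(-2) + (1)·(1)·(4) + (1)·(1)·(0) = 2.

rank(T) = 3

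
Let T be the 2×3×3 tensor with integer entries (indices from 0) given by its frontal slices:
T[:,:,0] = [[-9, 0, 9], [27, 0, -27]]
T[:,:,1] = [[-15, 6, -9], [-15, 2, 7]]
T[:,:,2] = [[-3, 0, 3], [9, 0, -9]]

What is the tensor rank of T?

Lower bound: the mode-1 unfolding of T (rows indexed by i, columns by (j,k) = (0,0), (0,1), (0,2), (1,0), (1,1), (1,2), (2,0), (2,1), (2,2)) is [[-9, -15, -3, 0, 6, 0, 9, -9, 3], [27, -15, 9, 0, 2, 0, -27, 7, -9]].
There the 2×2 minor on rows i ∈ {0, 1}, columns (j,k) ∈ {(0,0), (0,1)} is det [[-9, -15], [27, -15]] = 540 ≠ 0, so this unfolding has rank ≥ 2; CP rank is at least every unfolding rank, so rank(T) ≥ 2. (Flattening ranks never certify an upper bound on CP rank; for that we must actually write T with 2 rank-1 terms.)
Upper bound — finding two terms. Write S_k = T[:,:,k] for the frontal slices: S₀ = [[-9, 0, 9], [27, 0, -27]], S₁ = [[-15, 6, -9], [-15, 2, 7]], S₂ = [[-3, 0, 3], [9, 0, -9]].
If T = a₁ ⊗ b₁ ⊗ c₁ + a₂ ⊗ b₂ ⊗ c₂ then each S_k = c₁[k]·a₁b₁ᵀ + c₂[k]·a₂b₂ᵀ. S₀ and S₁ are linearly independent, so a₁b₁ᵀ and a₂b₂ᵀ must span the same plane of matrices: they are the rank-1 matrices of the form x·S₀ + y·S₁.
The 2×2 minor of x·S₀ + y·S₁ on rows {0,1}, columns {0,1} is −180·xy + 60·y² = (-60)·(3·x − y)(y), vanishing at (x:y) = (1:3) and (1:0).
M₁ = S₀ + 3·S₁ = [[-54, 18, -18], [-18, 6, -6]] = (-6)·(3, 1)(3, -1, 1)ᵀ and M₂ = S₀ = [[-9, 0, 9], [27, 0, -27]] = (-9)·(1, -3)(1, 0, -1)ᵀ, so take a₁ = (3, 1), b₁ = (3, -1, 1), a₂ = (1, -3), b₂ = (1, 0, -1).
Each slice is an integer combination of E₁ = a₁b₁ᵀ and E₂ = a₂b₂ᵀ: S₀ = −9·E₂, S₁ = −2·E₁ + 3·E₂, S₂ = −3·E₂; reading off coefficients, c₁ = (0, -2, 0) and c₂ = (-9, 3, -3).
Hence T = (3, 1) ⊗ (3, -1, 1) ⊗ (0, -2, 0) + (1, -3) ⊗ (1, 0, -1) ⊗ (-9, 3, -3), so rank(T) ≤ 2.
These bounds meet, so rank(T) = 2.

2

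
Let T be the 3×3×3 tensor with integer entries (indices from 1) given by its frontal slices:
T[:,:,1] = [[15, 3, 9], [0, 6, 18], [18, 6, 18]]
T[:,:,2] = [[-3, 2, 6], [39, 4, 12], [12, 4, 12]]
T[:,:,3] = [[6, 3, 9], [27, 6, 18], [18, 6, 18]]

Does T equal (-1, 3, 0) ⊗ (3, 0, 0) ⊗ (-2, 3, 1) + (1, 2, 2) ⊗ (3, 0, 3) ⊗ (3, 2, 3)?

No

Reconstruct entry (1,2,1) from the claimed factors: Σₗ aₗ[1]bₗ[2]cₗ[1] = (-1)·(0)·(-2) + (1)·(0)·(3) = 0, but T[1,2,1] = 3. The claim is false.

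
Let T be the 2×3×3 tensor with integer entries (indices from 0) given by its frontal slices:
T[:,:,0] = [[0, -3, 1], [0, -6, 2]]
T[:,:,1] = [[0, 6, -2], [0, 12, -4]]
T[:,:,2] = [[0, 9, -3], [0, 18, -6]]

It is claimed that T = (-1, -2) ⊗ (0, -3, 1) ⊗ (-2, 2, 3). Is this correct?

No

Reconstruct entry (0,1,0) from the claimed factors: Σₗ aₗ[0]bₗ[1]cₗ[0] = (-1)·(-3)·(-2) = -6, but T[0,1,0] = -3. The claim is false.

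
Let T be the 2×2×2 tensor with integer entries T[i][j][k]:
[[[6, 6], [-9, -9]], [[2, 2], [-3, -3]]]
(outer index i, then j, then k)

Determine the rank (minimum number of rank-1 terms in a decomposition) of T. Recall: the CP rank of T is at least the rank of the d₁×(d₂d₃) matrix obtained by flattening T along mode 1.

1

Lower bound: T ≠ 0 (e.g. T[0,0,0] = 6), so rank(T) ≥ 1.
Upper bound: if T = a ⊗ b ⊗ c then every fibre of T is a multiple of the corresponding factor, so read the factors off the fibres through the nonzero entry T[0,0,0] = 6.
The mode-1 fibre T[:,0,0] = [6, 2] gives a = [3, 1] (primitive direction); the mode-2 fibre T[0,:,0] = [6, -9] gives b = [2, -3]; then c[k] = T[0,0,k] / (a[0]·b[0]) = [6, 6] / 6 = [1, 1].
Expanding [3, 1] ⊗ [2, -3] ⊗ [1, 1] reproduces all 8 entries of T, so T = [3, 1] ⊗ [2, -3] ⊗ [1, 1] and rank(T) ≤ 1.
These bounds meet, so rank(T) = 1.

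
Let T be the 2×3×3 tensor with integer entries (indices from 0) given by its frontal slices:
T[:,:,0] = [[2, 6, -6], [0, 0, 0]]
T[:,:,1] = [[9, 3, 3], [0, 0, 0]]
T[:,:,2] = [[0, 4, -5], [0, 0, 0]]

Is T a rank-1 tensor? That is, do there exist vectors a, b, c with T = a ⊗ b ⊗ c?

No

The mode-3 unfolding of T (rows indexed by k, columns by (i,j) = (0,0), (0,1), (0,2), (1,0), (1,1), (1,2)) is [[2, 6, -6, 0, 0, 0], [9, 3, 3, 0, 0, 0], [0, 4, -5, 0, 0, 0]].
There the 2×2 minor on rows k ∈ {0, 1}, columns (i,j) ∈ {(0,0), (0,1)} is det [[2, 6], [9, 3]] = -48 ≠ 0, so this unfolding has rank ≥ 2; CP rank is at least every unfolding rank, so rank(T) ≥ 2.
In particular rank(T) ≥ 2 > 1, so T is not rank-1.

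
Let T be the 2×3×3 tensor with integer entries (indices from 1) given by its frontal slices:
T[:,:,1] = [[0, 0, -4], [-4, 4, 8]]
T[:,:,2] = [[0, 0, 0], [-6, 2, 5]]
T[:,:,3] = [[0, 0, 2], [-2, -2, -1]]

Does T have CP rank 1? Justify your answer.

The mode-2 unfolding of T (rows indexed by j, columns by (i,k) = (1,1), (1,2), (1,3), (2,1), (2,2), (2,3)) is [[0, 0, 0, -4, -6, -2], [0, 0, 0, 4, 2, -2], [-4, 0, 2, 8, 5, -1]].
There the 3×3 minor on rows j ∈ {1, 2, 3}, columns (i,k) ∈ {(1,1), (2,1), (2,2)} is det [[0, -4, -6], [0, 4, 2], [-4, 8, 5]] = -64 ≠ 0, so this unfolding has rank ≥ 3; CP rank is at least every unfolding rank, so rank(T) ≥ 3.
In particular rank(T) ≥ 3 > 1, so T is not rank-1.

No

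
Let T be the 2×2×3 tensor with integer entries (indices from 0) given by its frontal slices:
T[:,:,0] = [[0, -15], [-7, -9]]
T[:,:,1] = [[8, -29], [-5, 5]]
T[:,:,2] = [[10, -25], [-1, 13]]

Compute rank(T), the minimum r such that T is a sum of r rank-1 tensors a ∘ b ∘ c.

2

Lower bound: the mode-3 unfolding of T (rows indexed by k, columns by (i,j) = (0,0), (0,1), (1,0), (1,1)) is [[0, -15, -7, -9], [8, -29, -5, 5], [10, -25, -1, 13]].
There the 2×2 minor on rows k ∈ {0, 1}, columns (i,j) ∈ {(0,0), (0,1)} is det [[0, -15], [8, -29]] = 120 ≠ 0, so this unfolding has rank ≥ 2; CP rank is at least every unfolding rank, so rank(T) ≥ 2. (Flattening ranks never certify an upper bound on CP rank; for that we must actually write T with 2 rank-1 terms.)
Upper bound — finding two terms. Write S_k = T[:,:,k] for the frontal slices: S₀ = [[0, -15], [-7, -9]], S₁ = [[8, -29], [-5, 5]], S₂ = [[10, -25], [-1, 13]].
If T = a₁ ∘ b₁ ∘ c₁ + a₂ ∘ b₂ ∘ c₂ then each S_k = c₁[k]·a₁b₁ᵀ + c₂[k]·a₂b₂ᵀ. S₀ and S₁ are linearly independent, so a₁b₁ᵀ and a₂b₂ᵀ must span the same plane of matrices: they are the rank-1 matrices of the form x·S₀ + y·S₁.
det(x·S₀ + y·S₁) is −105·x² − 350·xy − 105·y² = (-35)·(x + 3·y)(3·x + y), vanishing at (x:y) = (3:-1) and (1:-3).
M₁ = 3·S₀ − S₁ = [[-8, -16], [-16, -32]] = (-8)·[1, 2][1, 2]ᵀ and M₂ = S₀ − 3·S₁ = [[-24, 72], [8, -24]] = (-8)·[3, -1][1, -3]ᵀ, so take a₁ = [1, 2], b₁ = [1, 2], a₂ = [3, -1], b₂ = [1, -3].
Each slice is an integer combination of E₁ = a₁b₁ᵀ and E₂ = a₂b₂ᵀ: S₀ = −3·E₁ + E₂, S₁ = −E₁ + 3·E₂, S₂ = E₁ + 3·E₂; reading off coefficients, c₁ = [-3, -1, 1] and c₂ = [1, 3, 3].
Hence T = [1, 2] ∘ [1, 2] ∘ [-3, -1, 1] + [3, -1] ∘ [1, -3] ∘ [1, 3, 3], so rank(T) ≤ 2.
These bounds meet, so rank(T) = 2.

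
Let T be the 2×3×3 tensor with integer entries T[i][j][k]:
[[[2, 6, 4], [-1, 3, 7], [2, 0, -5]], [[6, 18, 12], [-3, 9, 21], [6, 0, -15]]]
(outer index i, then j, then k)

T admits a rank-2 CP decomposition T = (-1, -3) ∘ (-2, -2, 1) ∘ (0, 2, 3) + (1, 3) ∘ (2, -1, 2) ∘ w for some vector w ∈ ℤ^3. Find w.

w = (1, 1, -1)

Subtract the known terms from T to get the rank-1 residual R = (1, 3) ∘ (2, -1, 2) ∘ w, so R[i,j,k] = a[i]·b[j]·w[k]. Pick indices with nonzero a[0]·b[0] = (1)·(2) = 2. Only the fibre through (0,0,·) is needed: R[0,0,:] = T[0,0,:] − Σₗ aₗ[0]bₗ[0]cₗ = [2, 6, 4] − (-1)·(-2)·(0, 2, 3) = [2, 2, -2]. Then w[k] = R[0,0,k] / 2 for each k, giving w = [2, 2, -2] / 2 = (1, 1, -1).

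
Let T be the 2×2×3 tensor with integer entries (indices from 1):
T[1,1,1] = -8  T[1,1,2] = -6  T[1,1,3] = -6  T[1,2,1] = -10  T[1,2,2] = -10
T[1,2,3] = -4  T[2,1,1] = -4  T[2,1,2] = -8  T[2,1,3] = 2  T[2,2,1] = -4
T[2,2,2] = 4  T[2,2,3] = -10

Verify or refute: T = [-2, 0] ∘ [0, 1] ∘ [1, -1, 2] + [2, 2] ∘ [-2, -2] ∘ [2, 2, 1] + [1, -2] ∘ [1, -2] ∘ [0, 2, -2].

No

Reconstruct entry (2,1,1) from the claimed factors: Σₗ aₗ[2]bₗ[1]cₗ[1] = (0)·(0)·(1) + (2)·(-2)·(2) + (-2)·(1)·(0) = -8, but T[2,1,1] = -4. The claim is false.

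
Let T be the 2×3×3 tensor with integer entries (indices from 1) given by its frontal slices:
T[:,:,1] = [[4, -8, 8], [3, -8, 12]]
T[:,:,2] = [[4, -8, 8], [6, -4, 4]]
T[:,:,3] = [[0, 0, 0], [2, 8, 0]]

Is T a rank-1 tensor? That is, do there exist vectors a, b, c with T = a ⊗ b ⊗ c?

The mode-3 unfolding of T (rows indexed by k, columns by (i,j) = (1,1), (1,2), (1,3), (2,1), (2,2), (2,3)) is [[4, -8, 8, 3, -8, 12], [4, -8, 8, 6, -4, 4], [0, 0, 0, 2, 8, 0]].
There the 3×3 minor on rows k ∈ {1, 2, 3}, columns (i,j) ∈ {(1,1), (2,1), (2,2)} is det [[4, 3, -8], [4, 6, -4], [0, 2, 8]] = 64 ≠ 0, so this unfolding has rank ≥ 3; CP rank is at least every unfolding rank, so rank(T) ≥ 3.
In particular rank(T) ≥ 3 > 1, so T is not rank-1.

No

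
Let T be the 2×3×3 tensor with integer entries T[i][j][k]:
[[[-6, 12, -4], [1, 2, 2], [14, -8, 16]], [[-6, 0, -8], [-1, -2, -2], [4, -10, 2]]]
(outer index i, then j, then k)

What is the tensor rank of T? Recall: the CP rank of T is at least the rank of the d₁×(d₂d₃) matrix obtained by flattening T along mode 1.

2

Lower bound: the mode-3 unfolding of T (rows indexed by k, columns by (i,j) = (0,0), (0,1), (0,2), (1,0), (1,1), (1,2)) is [[-6, 1, 14, -6, -1, 4], [12, 2, -8, 0, -2, -10], [-4, 2, 16, -8, -2, 2]].
There the 2×2 minor on rows k ∈ {0, 1}, columns (i,j) ∈ {(0,0), (0,1)} is det [[-6, 1], [12, 2]] = -24 ≠ 0, so this unfolding has rank ≥ 2; CP rank is at least every unfolding rank, so rank(T) ≥ 2. (This is only a lower bound: in general the CP rank may exceed every unfolding rank, so we still need to exhibit 2 rank-1 terms summing to T.)
Upper bound — finding two terms. Write S_k = T[:,:,k] for the frontal slices: S₀ = [[-6, 1, 14], [-6, -1, 4]], S₁ = [[12, 2, -8], [0, -2, -10]], S₂ = [[-4, 2, 16], [-8, -2, 2]].
If T = a₁ ⊗ b₁ ⊗ c₁ + a₂ ⊗ b₂ ⊗ c₂ then each S_k = c₁[k]·a₁b₁ᵀ + c₂[k]·a₂b₂ᵀ. S₀ and S₁ are linearly independent, so a₁b₁ᵀ and a₂b₂ᵀ must span the same plane of matrices: they are the rank-1 matrices of the form x·S₀ + y·S₁.
The 2×2 minor of x·S₀ + y·S₁ on rows {0,1}, columns {0,1} is 12·x² + 12·xy − 24·y² = 12·(x + 2·y)(x − y), vanishing at (x:y) = (2:-1) and (1:1).
M₁ = 2·S₀ − S₁ = [[-24, 0, 36], [-12, 0, 18]] = (-6)·(2, 1)(2, 0, -3)ᵀ and M₂ = S₀ + S₁ = [[6, 3, 6], [-6, -3, -6]] = 3·(1, -1)(2, 1, 2)ᵀ, so take a₁ = (2, 1), b₁ = (2, 0, -3), a₂ = (1, -1), b₂ = (2, 1, 2).
Each slice is an integer combination of E₁ = a₁b₁ᵀ and E₂ = a₂b₂ᵀ: S₀ = −2·E₁ + E₂, S₁ = 2·E₁ + 2·E₂, S₂ = −2·E₁ + 2·E₂; reading off coefficients, c₁ = (-2, 2, -2) and c₂ = (1, 2, 2).
Hence T = (2, 1) ⊗ (2, 0, -3) ⊗ (-2, 2, -2) + (1, -1) ⊗ (2, 1, 2) ⊗ (1, 2, 2), so rank(T) ≤ 2.
These bounds meet, so rank(T) = 2.
Check entry T[1,2,1] = -10: (1)·(-3)·(2) + (-1)·(2)·(2) = -10.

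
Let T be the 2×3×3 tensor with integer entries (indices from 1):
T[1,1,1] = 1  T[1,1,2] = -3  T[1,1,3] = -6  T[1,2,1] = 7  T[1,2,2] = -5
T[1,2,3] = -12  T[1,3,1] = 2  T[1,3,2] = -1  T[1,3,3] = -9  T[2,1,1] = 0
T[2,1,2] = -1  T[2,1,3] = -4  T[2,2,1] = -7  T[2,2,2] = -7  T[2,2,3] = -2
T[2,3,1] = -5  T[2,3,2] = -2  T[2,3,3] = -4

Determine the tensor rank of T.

Lower bound: in the mode-3 unfolding of T (rows indexed by k, columns by (i,j)) the 3×3 minor on rows k ∈ {1, 2, 3}, columns (i,j) ∈ {(1,1), (1,2), (1,3)} is det [[1, 7, 2], [-3, -5, -1], [-6, -12, -9]] = -102 ≠ 0, so that unfolding has rank ≥ 3 and hence rank(T) ≥ 3 (CP rank is at least every unfolding rank, though it can be larger).
Upper bound: T is a sum of 3 rank-1 terms, T = [1, -2] ⊗ [0, 2, 1] ⊗ [2, 1, -1] + [1, 1] ⊗ [1, 1, 2] ⊗ [-1, 1, -2] + [2, 1] ⊗ [1, 2, 1] ⊗ [1, -2, -2] (written with every a and b primitive with positive leading entry and the scale carried by c; CP decompositions are not unique, and this one is verified by expanding entrywise), so rank(T) ≤ 3.
These bounds meet, so rank(T) = 3.

3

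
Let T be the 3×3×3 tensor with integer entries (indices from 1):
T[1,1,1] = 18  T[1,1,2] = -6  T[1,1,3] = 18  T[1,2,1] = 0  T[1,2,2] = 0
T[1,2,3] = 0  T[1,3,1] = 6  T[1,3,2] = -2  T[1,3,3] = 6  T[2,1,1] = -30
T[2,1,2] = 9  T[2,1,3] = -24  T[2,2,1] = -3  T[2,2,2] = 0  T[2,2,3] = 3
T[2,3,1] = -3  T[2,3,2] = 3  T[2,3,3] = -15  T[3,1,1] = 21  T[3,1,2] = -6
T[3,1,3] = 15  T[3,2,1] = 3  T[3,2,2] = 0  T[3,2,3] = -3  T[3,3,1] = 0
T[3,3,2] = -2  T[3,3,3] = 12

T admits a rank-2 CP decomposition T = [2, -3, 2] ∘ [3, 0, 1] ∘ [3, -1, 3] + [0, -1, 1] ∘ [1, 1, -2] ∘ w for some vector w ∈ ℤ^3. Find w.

w = [3, 0, -3]

Subtract the known terms from T to get the rank-1 residual R = [0, -1, 1] ∘ [1, 1, -2] ∘ w, so R[i,j,k] = a[i]·b[j]·w[k]. Pick indices with nonzero a[2]·b[1] = (-1)·(1) = -1. Only the fibre through (2,1,·) is needed: R[2,1,:] = T[2,1,:] − Σₗ aₗ[2]bₗ[1]cₗ = [-30, 9, -24] − (-3)·(3)·[3, -1, 3] = [-3, 0, 3]. Then w[k] = R[2,1,k] / -1 for each k, giving w = [-3, 0, 3] / -1 = [3, 0, -3].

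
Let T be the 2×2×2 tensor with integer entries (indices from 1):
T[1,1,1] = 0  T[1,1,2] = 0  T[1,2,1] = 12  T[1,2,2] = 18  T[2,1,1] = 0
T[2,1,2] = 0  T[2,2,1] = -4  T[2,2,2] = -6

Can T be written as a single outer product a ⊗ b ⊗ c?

Yes

The mode-1 fibre T[:,2,1] = [12, -4] gives a = [3, -1] (primitive direction); the mode-2 fibre T[1,:,1] = [0, 12] gives b = [0, 1]; then c[k] = T[1,2,k] / (a[1]·b[2]) = [12, 18] / 3 = [4, 6].
Expanding [3, -1] ⊗ [0, 1] ⊗ [4, 6] reproduces all 8 entries of T, so T = [3, -1] ⊗ [0, 1] ⊗ [4, 6] and rank(T) ≤ 1.
Equivalently every frontal slice T[:,:,k] is c[k] times the rank-1 matrix [3, -1] ⊗ [0, 1]. So T has rank 1 (it is nonzero).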